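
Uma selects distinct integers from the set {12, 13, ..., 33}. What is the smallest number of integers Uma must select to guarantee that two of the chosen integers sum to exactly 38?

16

Two chosen integers sum to 38 exactly when both halves of some pair {x, 38−x} with 12 ≤ x ≤ 38−x ≤ 26 are chosen — 7 such pairs.
The remaining 8 elements (those with no distinct partner in range) can never complete a 38-sum, so the worst case takes all of them and one from each pair: 8 + 7 = 15.
By pigeonhole, the 16th integer has to be the second member of some pair, so 15 + 1 = 16.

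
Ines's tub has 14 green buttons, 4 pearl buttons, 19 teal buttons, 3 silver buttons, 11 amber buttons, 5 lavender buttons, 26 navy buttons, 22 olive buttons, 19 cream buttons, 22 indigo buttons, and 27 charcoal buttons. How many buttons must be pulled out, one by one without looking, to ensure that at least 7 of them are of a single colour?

61

By the pigeonhole principle, the 11 colours are the holes; the buttons drawn are the pigeons.
To avoid 7 of any one colour, the worst case takes at most 6 of each colour, or every button of a colour that has fewer than 6.
That gives 6 + 4 + 6 + 3 + 6 + 5 + 6 + 6 + 6 + 6 + 6 = 60 buttons with no colour reaching 7.
The next button forces some colour to 7, so 60 + 1 = 61.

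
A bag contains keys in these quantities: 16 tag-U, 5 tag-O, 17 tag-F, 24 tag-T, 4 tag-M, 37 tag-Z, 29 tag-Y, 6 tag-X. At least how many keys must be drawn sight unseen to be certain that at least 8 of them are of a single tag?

51

Put each drawn key into a box by tag. The largest draw with every box below 8 takes min(count, 7) from each tag; tags with fewer than 7 contribute all they have.
Σ min(cᵢ, 7) = 7 + 5 + 7 + 7 + 4 + 7 + 7 + 6 = 50.
Draw number 50 + 1 = 51 must push one box to 8.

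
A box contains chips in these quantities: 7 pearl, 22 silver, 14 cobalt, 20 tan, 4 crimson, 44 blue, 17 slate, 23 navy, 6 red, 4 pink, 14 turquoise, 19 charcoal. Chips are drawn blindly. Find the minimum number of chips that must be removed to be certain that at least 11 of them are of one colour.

102

An adversary could hand out at most 10 chips per colour (4 colours run out sooner): 7 + 10 + 10 + 10 + 4 + 10 + 10 + 10 + 6 + 4 + 10 + 10 = 101 chips and still no colour has 11.
By pigeonhole, one more chip lands in a colour already at 10, so 102 draws are enough and 101 are not.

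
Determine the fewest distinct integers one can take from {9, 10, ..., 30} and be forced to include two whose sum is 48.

Group the elements by complementary pair {x, 48−x}: {18,30}, {19,29}, {20,28}, …, giving 6 two-element pairs, the single value 24 (it cannot pair with itself since the integers are distinct), and 9 integers whose partner 48−x falls outside [9,30].
Pigeonhole: treating each of those 16 groups as a pigeonhole, one can pick one integer per group — 16 integers — with no two summing to 48.
The 17th integer lands in an occupied pair, forcing a sum of 48.

17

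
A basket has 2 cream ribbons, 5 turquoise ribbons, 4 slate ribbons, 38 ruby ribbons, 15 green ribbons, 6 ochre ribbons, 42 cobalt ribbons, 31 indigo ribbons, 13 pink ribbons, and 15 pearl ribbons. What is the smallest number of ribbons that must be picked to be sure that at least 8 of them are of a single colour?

60

Pigeonhole: put each drawn ribbon into a box by colour. The largest draw with every box below 8 takes min(count, 7) from each colour; colours with fewer than 7 contribute all they have.
Σ min(cᵢ, 7) = 2 + 5 + 4 + 7 + 7 + 6 + 7 + 7 + 7 + 7 = 59.
Draw number 59 + 1 = 60 must push one box to 8.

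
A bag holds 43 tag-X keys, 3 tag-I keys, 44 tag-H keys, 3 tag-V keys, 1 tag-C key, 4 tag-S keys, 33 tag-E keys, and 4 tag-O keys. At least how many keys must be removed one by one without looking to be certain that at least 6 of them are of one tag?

By pigeonhole, put each drawn key into a box by tag. The largest draw with every box below 6 takes min(count, 5) from each tag; tags with fewer than 5 contribute all they have.
Σ min(cᵢ, 5) = 5 + 3 + 5 + 3 + 1 + 4 + 5 + 4 = 30.
Draw number 30 + 1 = 31 must push one box to 6.

31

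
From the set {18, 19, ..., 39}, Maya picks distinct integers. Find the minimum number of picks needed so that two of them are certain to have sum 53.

14

Group the elements by complementary pair {x, 53−x}: {18,35}, {19,34}, {20,33}, …, giving 9 two-element pairs and 4 integers whose partner 53−x falls outside [18,39].
Treating each of those 13 groups as a pigeonhole, one can pick one integer per group — 13 integers — with no two summing to 53.
The 14th integer lands in an occupied pair, forcing a sum of 53.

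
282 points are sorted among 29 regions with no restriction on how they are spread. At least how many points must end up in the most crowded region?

10

The 29 regions are the holes and the 282 points are the pigeons.
If every region held at most 9 points, the total would be at most 29 × 9 = 261, which is less than 282.
So some region holds at least ⌈282/29⌉ = 10 points.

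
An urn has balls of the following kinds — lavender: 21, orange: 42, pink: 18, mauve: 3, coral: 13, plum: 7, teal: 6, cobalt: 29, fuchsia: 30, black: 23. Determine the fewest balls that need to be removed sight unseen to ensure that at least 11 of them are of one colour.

Pigeonhole: put each drawn ball into a box by colour. The largest draw with every box below 11 takes min(count, 10) from each colour; colours with fewer than 10 contribute all they have.
Σ min(cᵢ, 10) = 10 + 10 + 10 + 3 + 10 + 7 + 6 + 10 + 10 + 10 = 86.
Draw number 86 + 1 = 87 must push one box to 11.

87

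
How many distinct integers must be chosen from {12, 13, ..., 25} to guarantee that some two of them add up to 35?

9

A set avoiding the sum 35 can contain at most one of each pair {x, 35−x}, plus the 2 elements whose complement lies outside the range.
The integers 18, …, 25 (8 of them) are such a set: any two sum to at least 18+19 = 37 > 35.
By pigeonhole, any 9th integer completes one of the 6 pairs, so 9 choices force a sum of 35.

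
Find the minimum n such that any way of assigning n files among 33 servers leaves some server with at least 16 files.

With 495 files one could put exactly 15 in each of the 33 servers, and no server would reach 16.
By pigeonhole, one more file must land in a server that already has 15, giving it 16.
So 33 × 15 + 1 = 496 files are required.

496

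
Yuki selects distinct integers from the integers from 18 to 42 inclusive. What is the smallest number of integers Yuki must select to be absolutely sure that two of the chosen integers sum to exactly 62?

15

Two chosen integers sum to 62 exactly when both halves of some pair {x, 62−x} with 20 ≤ x ≤ 62−x ≤ 42 are chosen — 11 such pairs.
The remaining 3 elements (those with no distinct partner in range) can never complete a 62-sum, so the worst case takes all of them and one from each pair: 3 + 11 = 14.
By pigeonhole, the 15th integer has to be the second member of some pair, so 14 + 1 = 15.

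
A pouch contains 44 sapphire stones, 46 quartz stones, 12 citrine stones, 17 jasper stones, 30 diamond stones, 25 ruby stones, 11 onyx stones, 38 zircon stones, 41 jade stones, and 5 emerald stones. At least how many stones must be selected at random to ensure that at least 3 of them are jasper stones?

In the worst case for collecting jasper stones, every non-jasper stone comes out first.
There are 44 + 46 + 12 + 30 + 25 + 11 + 38 + 41 + 5 = 252 non-jasper stones altogether.
After those, each further stone must be jasper, so 252 + 3 = 255 draws guarantee 3 jasper stones.

255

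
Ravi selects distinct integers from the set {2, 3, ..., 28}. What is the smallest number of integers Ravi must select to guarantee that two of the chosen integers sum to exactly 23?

Group the elements by complementary pair {x, 23−x}: {2,21}, {3,20}, {4,19}, …, giving 10 two-element pairs and 7 integers whose partner 23−x falls outside [2,28].
Treating each of those 17 groups as a pigeonhole, one can pick one integer per group — 17 integers — with no two summing to 23.
The 18th integer lands in an occupied pair, forcing a sum of 23.

18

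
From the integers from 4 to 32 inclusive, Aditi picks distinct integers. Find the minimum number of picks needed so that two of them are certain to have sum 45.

20

Group the elements by complementary pair {x, 45−x}: {13,32}, {14,31}, {15,30}, …, giving 10 two-element pairs and 9 integers whose partner 45−x falls outside [4,32].
By pigeonhole, treating each of those 19 groups as a pigeonhole, one can pick one integer per group — 19 integers — with no two summing to 45.
The 20th integer lands in an occupied pair, forcing a sum of 45.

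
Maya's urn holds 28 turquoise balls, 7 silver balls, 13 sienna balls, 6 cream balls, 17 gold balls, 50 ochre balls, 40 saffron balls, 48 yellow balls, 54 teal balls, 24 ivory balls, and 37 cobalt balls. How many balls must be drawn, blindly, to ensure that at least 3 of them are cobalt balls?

In the worst case for collecting cobalt balls, every non-cobalt ball comes out first.
There are 28 + 7 + 13 + 6 + 17 + 50 + 40 + 48 + 54 + 24 = 287 non-cobalt balls altogether.
After those, each further ball must be cobalt, so 287 + 3 = 290 draws guarantee 3 cobalt balls.

290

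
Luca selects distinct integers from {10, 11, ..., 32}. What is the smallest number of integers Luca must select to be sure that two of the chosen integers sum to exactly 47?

15

A set avoiding the sum 47 can contain at most one of each pair {x, 47−x}, plus the 5 elements whose complement lies outside the range.
The integers 10, …, 23 (14 of them) are such a set: any two sum to at least 10+11 = 21 and at most 22+23 = 45 < 47.
Any 15th integer completes one of the 9 pairs, so 15 choices force a sum of 47.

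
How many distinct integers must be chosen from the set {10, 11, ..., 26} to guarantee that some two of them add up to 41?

12

A set avoiding the sum 41 can contain at most one of each pair {x, 41−x}, plus the 5 elements whose complement lies outside the range.
The integers 10, …, 20 (11 of them) are such a set: any two sum to at least 10+11 = 21 and at most 19+20 = 39 < 41.
Any 12th integer completes one of the 6 pairs, so 12 choices force a sum of 41.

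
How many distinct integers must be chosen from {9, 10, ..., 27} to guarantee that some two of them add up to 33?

Two chosen integers sum to 33 exactly when both halves of some pair {x, 33−x} with 9 ≤ x ≤ 33−x ≤ 24 are chosen — 8 such pairs.
The remaining 3 elements (those with no distinct partner in range) can never complete a 33-sum, so the worst case takes all of them and one from each pair: 3 + 8 = 11.
The 12th integer has to be the second member of some pair, so 11 + 1 = 12.

12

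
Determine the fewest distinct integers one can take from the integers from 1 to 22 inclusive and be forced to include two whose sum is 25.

A set avoiding the sum 25 can contain at most one of each pair {x, 25−x}, plus the 2 elements whose complement lies outside the range.
The integers 1, …, 12 (12 of them) are such a set: any two sum to at least 1+2 = 3 and at most 11+12 = 23 < 25.
By pigeonhole, any 13th integer completes one of the 10 pairs, so 13 choices force a sum of 25.

13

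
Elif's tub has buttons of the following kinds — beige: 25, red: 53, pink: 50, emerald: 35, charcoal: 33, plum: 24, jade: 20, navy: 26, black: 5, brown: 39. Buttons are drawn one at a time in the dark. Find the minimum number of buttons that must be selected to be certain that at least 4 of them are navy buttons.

288

In the worst case for collecting navy buttons, every non-navy button comes out first.
There are 25 + 53 + 50 + 35 + 33 + 24 + 20 + 5 + 39 = 284 non-navy buttons altogether.
After those, each further button must be navy, so 284 + 4 = 288 draws guarantee 4 navy buttons.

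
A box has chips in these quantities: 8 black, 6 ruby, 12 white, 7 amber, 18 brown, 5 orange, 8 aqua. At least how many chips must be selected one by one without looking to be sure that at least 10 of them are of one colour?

The 7 colours are the holes; the chips drawn are the pigeons.
To avoid 10 of any one colour, the worst case takes at most 9 of each colour, or every chip of a colour that has fewer than 9.
That gives 8 + 6 + 9 + 7 + 9 + 5 + 8 = 52 chips with no colour reaching 10.
The next chip forces some colour to 10, so 52 + 1 = 53.

53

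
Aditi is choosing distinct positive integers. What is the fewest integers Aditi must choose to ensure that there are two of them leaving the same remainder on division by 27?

28

By pigeonhole, the 27 residue classes mod 27 are the pigeonholes.
With 27 integers one could put 1 in each residue class and have no class reach 2.
The 28th integer pushes some class to 2, so 27·1 + 1 = 28.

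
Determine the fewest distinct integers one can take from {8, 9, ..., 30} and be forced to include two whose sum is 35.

14

Group the elements by complementary pair {x, 35−x}: {8,27}, {9,26}, {10,25}, …, giving 10 two-element pairs and 3 integers whose partner 35−x falls outside [8,30].
Treating each of those 13 groups as a pigeonhole, one can pick one integer per group — 13 integers — with no two summing to 35.
The 14th integer lands in an occupied pair, forcing a sum of 35.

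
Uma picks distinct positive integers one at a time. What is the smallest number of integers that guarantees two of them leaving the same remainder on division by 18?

19

The 18 residue classes mod 18 are the pigeonholes.
With 18 integers one could put 1 in each residue class and have no class reach 2.
The 19th integer pushes some class to 2, so 18·1 + 1 = 19.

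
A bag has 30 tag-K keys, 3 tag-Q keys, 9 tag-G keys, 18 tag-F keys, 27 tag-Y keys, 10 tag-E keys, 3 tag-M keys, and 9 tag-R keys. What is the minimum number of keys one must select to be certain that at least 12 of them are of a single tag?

The 8 tags are the holes; the keys drawn are the pigeons.
To avoid 12 of any one tag, the worst case takes at most 11 of each tag, or every key of a tag that has fewer than 11.
That gives 11 + 3 + 9 + 11 + 11 + 10 + 3 + 9 = 67 keys with no tag reaching 12.
The next key forces some tag to 12, so 67 + 1 = 68.

68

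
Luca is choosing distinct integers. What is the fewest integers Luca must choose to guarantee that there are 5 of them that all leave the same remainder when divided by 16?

Pigeonhole: the 16 residue classes mod 16 are the pigeonholes.
With 64 integers one could put 4 in each residue class and have no class reach 5.
The 65th integer pushes some class to 5, so 16·4 + 1 = 65.

65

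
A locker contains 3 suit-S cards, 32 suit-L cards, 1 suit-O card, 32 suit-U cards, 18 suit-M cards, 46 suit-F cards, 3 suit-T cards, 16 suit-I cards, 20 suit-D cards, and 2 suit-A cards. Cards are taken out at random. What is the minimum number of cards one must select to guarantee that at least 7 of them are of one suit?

46

An adversary could hand out at most 6 cards per suit (4 suits run out sooner): 3 + 6 + 1 + 6 + 6 + 6 + 3 + 6 + 6 + 2 = 45 cards and still no suit has 7.
One more card lands in a suit already at 6, so 46 draws are enough and 45 are not.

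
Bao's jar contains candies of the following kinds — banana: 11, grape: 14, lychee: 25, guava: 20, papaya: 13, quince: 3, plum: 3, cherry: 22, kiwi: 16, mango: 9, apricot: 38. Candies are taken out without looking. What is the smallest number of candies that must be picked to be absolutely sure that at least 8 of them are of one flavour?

By the pigeonhole principle, the 11 flavours are the holes; the candies drawn are the pigeons.
To avoid 8 of any one flavour, the worst case takes at most 7 of each flavour, or every candy of a flavour that has fewer than 7.
That gives 7 + 7 + 7 + 7 + 7 + 3 + 3 + 7 + 7 + 7 + 7 = 69 candies with no flavour reaching 8.
The next candy forces some flavour to 8, so 69 + 1 = 70.

70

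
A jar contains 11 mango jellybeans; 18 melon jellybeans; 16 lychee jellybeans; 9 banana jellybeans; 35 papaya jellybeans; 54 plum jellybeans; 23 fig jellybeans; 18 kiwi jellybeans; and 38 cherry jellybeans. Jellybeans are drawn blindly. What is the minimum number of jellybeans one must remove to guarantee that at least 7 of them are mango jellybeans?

218

In the worst case for collecting mango jellybeans, every non-mango jellybean comes out first.
There are 18 + 16 + 9 + 35 + 54 + 23 + 18 + 38 = 211 non-mango jellybeans altogether.
After those, each further jellybean must be mango, so 211 + 7 = 218 draws guarantee 7 mango jellybeans.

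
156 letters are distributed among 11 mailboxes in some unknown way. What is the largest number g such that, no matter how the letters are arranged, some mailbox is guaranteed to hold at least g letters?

The 11 mailboxes are the holes and the 156 letters are the pigeons.
If every mailbox held at most 14 letters, the total would be at most 11 × 14 = 154, which is less than 156.
So some mailbox holds at least ⌈156/11⌉ = 15 letters.

15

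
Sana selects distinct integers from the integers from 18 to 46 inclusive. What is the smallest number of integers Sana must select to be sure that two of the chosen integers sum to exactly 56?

Group the elements by complementary pair {x, 56−x}: {18,38}, {19,37}, {20,36}, …, giving 10 two-element pairs, the single value 28 (it cannot pair with itself since the integers are distinct), and 8 integers whose partner 56−x falls outside [18,46].
Treating each of those 19 groups as a pigeonhole, one can pick one integer per group — 19 integers — with no two summing to 56.
The 20th integer lands in an occupied pair, forcing a sum of 56.

20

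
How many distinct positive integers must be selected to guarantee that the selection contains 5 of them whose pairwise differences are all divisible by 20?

Integers whose pairwise differences are multiples of 20 are exactly those sharing a remainder mod 20. The 20 residue classes mod 20 are the pigeonholes.
With 80 integers one could put 4 in each residue class and have no class reach 5.
The 81st integer pushes some class to 5, so 20·4 + 1 = 81.

81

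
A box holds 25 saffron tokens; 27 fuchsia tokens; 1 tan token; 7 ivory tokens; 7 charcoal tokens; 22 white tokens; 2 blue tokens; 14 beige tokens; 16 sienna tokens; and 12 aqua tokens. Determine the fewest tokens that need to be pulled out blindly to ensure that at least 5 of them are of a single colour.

36

By pigeonhole, the 10 colours are the holes; the tokens drawn are the pigeons.
To avoid 5 of any one colour, the worst case takes at most 4 of each colour, or every token of a colour that has fewer than 4.
That gives 4 + 4 + 1 + 4 + 4 + 4 + 2 + 4 + 4 + 4 = 35 tokens with no colour reaching 5.
The next token forces some colour to 5, so 35 + 1 = 36.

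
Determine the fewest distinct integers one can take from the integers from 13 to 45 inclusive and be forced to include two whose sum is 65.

Group the elements by complementary pair {x, 65−x}: {20,45}, {21,44}, {22,43}, …, giving 13 two-element pairs and 7 integers whose partner 65−x falls outside [13,45].
Treating each of those 20 groups as a pigeonhole, one can pick one integer per group — 20 integers — with no two summing to 65.
The 21st integer lands in an occupied pair, forcing a sum of 65.

21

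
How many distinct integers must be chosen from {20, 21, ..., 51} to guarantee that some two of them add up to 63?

21

Two chosen integers sum to 63 exactly when both halves of some pair {x, 63−x} with 20 ≤ x ≤ 63−x ≤ 43 are chosen — 12 such pairs.
The remaining 8 elements (those with no distinct partner in range) can never complete a 63-sum, so the worst case takes all of them and one from each pair: 8 + 12 = 20.
By the pigeonhole principle, the 21st integer has to be the second member of some pair, so 20 + 1 = 21.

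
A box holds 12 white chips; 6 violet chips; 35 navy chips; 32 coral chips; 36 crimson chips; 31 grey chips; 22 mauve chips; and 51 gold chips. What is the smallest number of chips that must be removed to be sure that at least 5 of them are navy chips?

In the worst case for collecting navy chips, every non-navy chip comes out first.
There are 12 + 6 + 32 + 36 + 31 + 22 + 51 = 190 non-navy chips altogether.
After those, each further chip must be navy, so 190 + 5 = 195 draws guarantee 5 navy chips.

195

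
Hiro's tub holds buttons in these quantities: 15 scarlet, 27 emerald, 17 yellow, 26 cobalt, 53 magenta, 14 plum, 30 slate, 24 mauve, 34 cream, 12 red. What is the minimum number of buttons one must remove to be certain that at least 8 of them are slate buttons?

230

In the worst case for collecting slate buttons, every non-slate button comes out first.
There are 15 + 27 + 17 + 26 + 53 + 14 + 24 + 34 + 12 = 222 non-slate buttons altogether.
After those, each further button must be slate, so 222 + 8 = 230 draws guarantee 8 slate buttons.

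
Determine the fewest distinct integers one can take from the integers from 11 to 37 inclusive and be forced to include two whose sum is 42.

Group the elements by complementary pair {x, 42−x}: {11,31}, {12,30}, {13,29}, …, giving 10 two-element pairs; the single value 21 (it cannot pair with itself since the integers are distinct); and 6 integers whose partner 42−x falls outside [11,37].
Treating each of those 17 groups as a pigeonhole, one can pick one integer per group — 17 integers — with no two summing to 42.
The 18th integer lands in an occupied pair, forcing a sum of 42.

18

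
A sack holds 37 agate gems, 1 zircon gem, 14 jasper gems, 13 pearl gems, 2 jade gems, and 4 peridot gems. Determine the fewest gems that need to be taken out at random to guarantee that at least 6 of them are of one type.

Pigeonhole: the 6 types are the holes; the gems drawn are the pigeons.
To avoid 6 of any one type, the worst case takes at most 5 of each type, or every gem of a type that has fewer than 5.
That gives 5 + 1 + 5 + 5 + 2 + 4 = 22 gems with no type reaching 6.
The next gem forces some type to 6, so 22 + 1 = 23.

23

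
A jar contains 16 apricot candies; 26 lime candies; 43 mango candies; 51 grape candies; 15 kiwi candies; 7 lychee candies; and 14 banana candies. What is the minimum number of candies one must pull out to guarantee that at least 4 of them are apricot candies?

160

In the worst case for collecting apricot candies, every non-apricot candy comes out first.
There are 26 + 43 + 51 + 15 + 7 + 14 = 156 non-apricot candies altogether.
After those, each further candy must be apricot, so 156 + 4 = 160 draws guarantee 4 apricot candies.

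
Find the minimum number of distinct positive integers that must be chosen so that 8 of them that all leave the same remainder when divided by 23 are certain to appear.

162

The 23 residue classes mod 23 are the pigeonholes.
With 161 integers one could put 7 in each residue class and have no class reach 8.
The 162nd integer pushes some class to 8, so 23·7 + 1 = 162.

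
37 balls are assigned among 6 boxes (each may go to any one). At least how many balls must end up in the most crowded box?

7

Pigeonhole: the 6 boxes are the holes and the 37 balls are the pigeons.
If every box held at most 6 balls, the total would be at most 6 × 6 = 36, which is less than 37.
So some box holds at least ⌈37/6⌉ = 7 balls.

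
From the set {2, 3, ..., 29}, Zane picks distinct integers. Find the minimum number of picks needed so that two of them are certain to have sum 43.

21

Two chosen integers sum to 43 exactly when both halves of some pair {x, 43−x} with 14 ≤ x ≤ 43−x ≤ 29 are chosen — 8 such pairs.
The remaining 12 elements (those with no distinct partner in range) can never complete a 43-sum, so the worst case takes all of them and one from each pair: 12 + 8 = 20.
The 21st integer has to be the second member of some pair, so 20 + 1 = 21.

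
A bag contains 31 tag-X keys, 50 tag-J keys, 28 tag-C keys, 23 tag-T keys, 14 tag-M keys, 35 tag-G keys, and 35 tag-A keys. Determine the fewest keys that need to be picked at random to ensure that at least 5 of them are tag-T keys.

In the worst case for collecting tag-T keys, every non-tag-T key comes out first.
There are 31 + 50 + 28 + 14 + 35 + 35 = 193 non-tag-T keys altogether.
After those, each further key must be tag-T, so 193 + 5 = 198 draws guarantee 5 tag-T keys.

198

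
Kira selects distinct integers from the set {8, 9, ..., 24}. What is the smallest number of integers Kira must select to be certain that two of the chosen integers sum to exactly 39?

13

Two chosen integers sum to 39 exactly when both halves of some pair {x, 39−x} with 15 ≤ x ≤ 39−x ≤ 24 are chosen — 5 such pairs.
The remaining 7 elements (those with no distinct partner in range) can never complete a 39-sum, so the worst case takes all of them and one from each pair: 7 + 5 = 12.
The 13th integer has to be the second member of some pair, so 12 + 1 = 13.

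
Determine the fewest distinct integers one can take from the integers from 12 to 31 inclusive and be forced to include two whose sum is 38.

A set avoiding the sum 38 can contain at most one of each pair {x, 38−x}, plus the 6 elements whose complement lies outside the range or equal to its own complement.
The integers 19, …, 31 (13 of them) are such a set: any two sum to at least 19+20 = 39 > 38.
By pigeonhole, any 14th integer completes one of the 7 pairs, so 14 choices force a sum of 38.

14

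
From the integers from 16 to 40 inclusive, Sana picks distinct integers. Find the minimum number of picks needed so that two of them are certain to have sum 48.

Two chosen integers sum to 48 exactly when both halves of some pair {x, 48−x} with 16 ≤ x ≤ 48−x ≤ 32 are chosen — 8 such pairs.
The remaining 9 elements (those with no distinct partner in range) can never complete a 48-sum, so the worst case takes all of them and one from each pair: 9 + 8 = 17.
The 18th integer has to be the second member of some pair, so 17 + 1 = 18.

18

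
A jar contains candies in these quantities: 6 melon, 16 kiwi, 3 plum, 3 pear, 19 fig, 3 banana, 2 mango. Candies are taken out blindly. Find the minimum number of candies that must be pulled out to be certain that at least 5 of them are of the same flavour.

24

By the pigeonhole principle, the 7 flavours are the holes; the candies drawn are the pigeons.
To avoid 5 of any one flavour, the worst case takes at most 4 of each flavour, or every candy of a flavour that has fewer than 4.
That gives 4 + 4 + 3 + 3 + 4 + 3 + 2 = 23 candies with no flavour reaching 5.
The next candy forces some flavour to 5, so 23 + 1 = 24.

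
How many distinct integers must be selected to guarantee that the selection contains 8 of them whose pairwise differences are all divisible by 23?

Integers whose pairwise differences are multiples of 23 are exactly those sharing a remainder mod 23. The 23 residue classes mod 23 are the pigeonholes.
With 161 integers one could put 7 in each residue class and have no class reach 8.
The 162nd integer pushes some class to 8, so 23·7 + 1 = 162.

162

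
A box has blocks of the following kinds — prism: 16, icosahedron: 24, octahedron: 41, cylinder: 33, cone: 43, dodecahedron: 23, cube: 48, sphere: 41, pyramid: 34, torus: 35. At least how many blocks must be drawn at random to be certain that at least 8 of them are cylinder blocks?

313

In the worst case for collecting cylinder blocks, every non-cylinder block comes out first.
There are 16 + 24 + 41 + 43 + 23 + 48 + 41 + 34 + 35 = 305 non-cylinder blocks altogether.
After those, each further block must be cylinder, so 305 + 8 = 313 draws guarantee 8 cylinder blocks.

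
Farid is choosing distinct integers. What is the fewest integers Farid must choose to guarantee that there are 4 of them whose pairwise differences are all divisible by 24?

Integers whose pairwise differences are multiples of 24 are exactly those sharing a remainder mod 24. The 24 residue classes mod 24 are the pigeonholes.
With 72 integers one could put 3 in each residue class and have no class reach 4.
The 73rd integer pushes some class to 4, so 24·3 + 1 = 73.

73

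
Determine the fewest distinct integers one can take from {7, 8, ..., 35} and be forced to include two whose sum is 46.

18

A set avoiding the sum 46 can contain at most one of each pair {x, 46−x}, plus the 5 elements whose complement lies outside the range or equal to its own complement.
The integers 7, …, 23 (17 of them) are such a set: any two sum to at least 7+8 = 15 and at most 22+23 = 45 < 46.
Any 18th integer completes one of the 12 pairs, so 18 choices force a sum of 46.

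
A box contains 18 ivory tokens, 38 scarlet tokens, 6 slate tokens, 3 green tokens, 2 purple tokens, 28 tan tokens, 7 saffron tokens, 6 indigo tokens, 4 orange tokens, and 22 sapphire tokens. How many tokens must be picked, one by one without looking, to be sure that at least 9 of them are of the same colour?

61

The 10 colours are the holes; the tokens drawn are the pigeons.
To avoid 9 of any one colour, the worst case takes at most 8 of each colour, or every token of a colour that has fewer than 8.
That gives 8 + 8 + 6 + 3 + 2 + 8 + 7 + 6 + 4 + 8 = 60 tokens with no colour reaching 9.
The next token forces some colour to 9, so 60 + 1 = 61.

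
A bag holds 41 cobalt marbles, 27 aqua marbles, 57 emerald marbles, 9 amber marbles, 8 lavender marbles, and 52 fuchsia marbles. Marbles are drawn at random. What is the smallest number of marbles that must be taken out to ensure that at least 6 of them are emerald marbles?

In the worst case for collecting emerald marbles, every non-emerald marble comes out first.
There are 41 + 27 + 9 + 8 + 52 = 137 non-emerald marbles altogether.
After those, each further marble must be emerald, so 137 + 6 = 143 draws guarantee 6 emerald marbles.

143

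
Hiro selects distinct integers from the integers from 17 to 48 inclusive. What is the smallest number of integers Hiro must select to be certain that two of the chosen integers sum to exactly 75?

22

Group the elements by complementary pair {x, 75−x}: {27,48}, {28,47}, {29,46}, …, giving 11 two-element pairs and 10 integers whose partner 75−x falls outside [17,48].
By the pigeonhole principle, treating each of those 21 groups as a pigeonhole, one can pick one integer per group — 21 integers — with no two summing to 75.
The 22nd integer lands in an occupied pair, forcing a sum of 75.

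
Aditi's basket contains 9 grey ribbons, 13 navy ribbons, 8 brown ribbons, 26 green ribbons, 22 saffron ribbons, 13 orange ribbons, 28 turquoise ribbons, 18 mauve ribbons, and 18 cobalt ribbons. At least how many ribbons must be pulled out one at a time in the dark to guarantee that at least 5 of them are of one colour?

37

Pigeonhole: the 9 colours are the holes; the ribbons drawn are the pigeons.
To avoid 5 of any one colour, the worst case takes at most 4 of each colour.
That gives 4 + 4 + 4 + 4 + 4 + 4 + 4 + 4 + 4 = 36 ribbons with no colour reaching 5.
The next ribbon forces some colour to 5, so 36 + 1 = 37.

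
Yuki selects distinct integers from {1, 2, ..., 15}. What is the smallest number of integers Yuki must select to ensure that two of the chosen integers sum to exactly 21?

A set avoiding the sum 21 can contain at most one of each pair {x, 21−x}, plus the 5 elements whose complement lies outside the range.
The integers 1, …, 10 (10 of them) are such a set: any two sum to at least 1+2 = 3 and at most 9+10 = 19 < 21.
Any 11th integer completes one of the 5 pairs, so 11 choices force a sum of 21.

11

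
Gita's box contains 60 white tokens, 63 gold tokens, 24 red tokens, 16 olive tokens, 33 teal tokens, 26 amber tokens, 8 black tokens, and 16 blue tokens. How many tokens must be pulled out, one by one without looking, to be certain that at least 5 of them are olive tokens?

235

In the worst case for collecting olive tokens, every non-olive token comes out first.
There are 60 + 63 + 24 + 33 + 26 + 8 + 16 = 230 non-olive tokens altogether.
After those, each further token must be olive, so 230 + 5 = 235 draws guarantee 5 olive tokens.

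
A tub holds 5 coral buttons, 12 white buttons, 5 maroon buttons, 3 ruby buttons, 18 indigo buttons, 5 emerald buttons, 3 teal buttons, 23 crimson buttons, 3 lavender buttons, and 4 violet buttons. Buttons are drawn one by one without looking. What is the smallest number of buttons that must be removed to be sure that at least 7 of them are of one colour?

By pigeonhole, the 10 colours are the holes; the buttons drawn are the pigeons.
To avoid 7 of any one colour, the worst case takes at most 6 of each colour, or every button of a colour that has fewer than 6.
That gives 5 + 6 + 5 + 3 + 6 + 5 + 3 + 6 + 3 + 4 = 46 buttons with no colour reaching 7.
The next button forces some colour to 7, so 46 + 1 = 47.

47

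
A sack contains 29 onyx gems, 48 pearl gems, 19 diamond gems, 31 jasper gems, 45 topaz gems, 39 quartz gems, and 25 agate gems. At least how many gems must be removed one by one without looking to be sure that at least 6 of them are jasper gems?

211

In the worst case for collecting jasper gems, every non-jasper gem comes out first.
There are 29 + 48 + 19 + 45 + 39 + 25 = 205 non-jasper gems altogether.
After those, each further gem must be jasper, so 205 + 6 = 211 draws guarantee 6 jasper gems.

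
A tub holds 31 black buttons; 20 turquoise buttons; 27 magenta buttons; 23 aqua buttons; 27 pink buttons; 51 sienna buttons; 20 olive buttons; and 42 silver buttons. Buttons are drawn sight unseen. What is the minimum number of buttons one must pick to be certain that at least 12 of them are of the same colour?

89

By pigeonhole, put each drawn button into a box by colour. The largest draw with every box below 12 takes min(count, 11) from each colour.
Σ min(cᵢ, 11) = 11 + 11 + 11 + 11 + 11 + 11 + 11 + 11 = 88.
Draw number 88 + 1 = 89 must push one box to 12.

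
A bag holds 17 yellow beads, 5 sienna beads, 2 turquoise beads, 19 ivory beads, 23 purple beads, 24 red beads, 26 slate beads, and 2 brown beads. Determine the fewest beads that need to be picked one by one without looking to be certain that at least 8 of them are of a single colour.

By pigeonhole, put each drawn bead into a box by colour. The largest draw with every box below 8 takes min(count, 7) from each colour; colours with fewer than 7 contribute all they have.
Σ min(cᵢ, 7) = 7 + 5 + 2 + 7 + 7 + 7 + 7 + 2 = 44.
Draw number 44 + 1 = 45 must push one box to 8.

45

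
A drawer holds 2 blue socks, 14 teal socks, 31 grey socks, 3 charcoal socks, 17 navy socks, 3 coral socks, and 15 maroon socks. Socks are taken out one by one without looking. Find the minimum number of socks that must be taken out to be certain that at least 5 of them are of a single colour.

25

An adversary could hand out at most 4 socks per colour (blue, charcoal, coral run out sooner): 2 + 4 + 4 + 3 + 4 + 3 + 4 = 24 socks and still no colour has 5.
Pigeonhole: one more sock lands in a colour already at 4, so 25 draws are enough and 24 are not.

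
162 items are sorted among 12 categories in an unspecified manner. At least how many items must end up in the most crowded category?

14

The 12 categories are the holes and the 162 items are the pigeons.
If every category held at most 13 items, the total would be at most 12 × 13 = 156, which is less than 162.
So some category holds at least ⌈162/12⌉ = 14 items.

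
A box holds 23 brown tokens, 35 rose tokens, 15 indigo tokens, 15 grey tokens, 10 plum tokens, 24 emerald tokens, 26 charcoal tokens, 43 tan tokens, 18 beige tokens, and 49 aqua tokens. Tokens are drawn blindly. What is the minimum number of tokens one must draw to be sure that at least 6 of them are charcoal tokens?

238

In the worst case for collecting charcoal tokens, every non-charcoal token comes out first.
There are 23 + 35 + 15 + 15 + 10 + 24 + 43 + 18 + 49 = 232 non-charcoal tokens altogether.
After those, each further token must be charcoal, so 232 + 6 = 238 draws guarantee 6 charcoal tokens.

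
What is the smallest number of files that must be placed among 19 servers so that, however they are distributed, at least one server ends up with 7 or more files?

115

With 114 files one could put exactly 6 in each of the 19 servers, and no server would reach 7.
One more file must land in a server that already has 6, giving it 7.
So 19 × 6 + 1 = 115 files are required.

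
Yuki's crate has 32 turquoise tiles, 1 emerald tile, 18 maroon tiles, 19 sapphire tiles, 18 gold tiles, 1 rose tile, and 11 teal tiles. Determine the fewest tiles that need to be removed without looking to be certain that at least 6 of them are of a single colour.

An adversary could hand out at most 5 tiles per colour (emerald, rose run out sooner): 5 + 1 + 5 + 5 + 5 + 1 + 5 = 27 tiles and still no colour has 6.
By pigeonhole, one more tile lands in a colour already at 5, so 28 draws are enough and 27 are not.

28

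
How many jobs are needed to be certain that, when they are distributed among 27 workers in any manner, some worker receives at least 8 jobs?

190

With 189 jobs one could put exactly 7 in each of the 27 workers, and no worker would reach 8.
One more job must land in a worker that already has 7, giving it 8.
So 27 × 7 + 1 = 190 jobs are required.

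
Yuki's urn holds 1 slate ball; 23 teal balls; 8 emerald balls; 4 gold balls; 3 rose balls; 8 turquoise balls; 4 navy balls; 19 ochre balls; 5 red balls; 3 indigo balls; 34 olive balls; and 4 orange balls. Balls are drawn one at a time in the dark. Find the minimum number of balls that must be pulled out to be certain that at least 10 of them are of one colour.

Pigeonhole: put each drawn ball into a box by colour. The largest draw with every box below 10 takes min(count, 9) from each colour; colours with fewer than 9 contribute all they have.
Σ min(cᵢ, 9) = 1 + 9 + 8 + 4 + 3 + 8 + 4 + 9 + 5 + 3 + 9 + 4 = 67.
Draw number 67 + 1 = 68 must push one box to 10.

68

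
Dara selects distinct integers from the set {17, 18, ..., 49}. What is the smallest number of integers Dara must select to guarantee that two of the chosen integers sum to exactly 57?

Group the elements by complementary pair {x, 57−x}: {17,40}, {18,39}, {19,38}, …, giving 12 two-element pairs and 9 integers whose partner 57−x falls outside [17,49].
By the pigeonhole principle, treating each of those 21 groups as a pigeonhole, one can pick one integer per group — 21 integers — with no two summing to 57.
The 22nd integer lands in an occupied pair, forcing a sum of 57.

22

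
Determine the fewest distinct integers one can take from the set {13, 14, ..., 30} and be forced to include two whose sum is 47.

Two chosen integers sum to 47 exactly when both halves of some pair {x, 47−x} with 17 ≤ x ≤ 47−x ≤ 30 are chosen — 7 such pairs.
The remaining 4 elements (those with no distinct partner in range) can never complete a 47-sum, so the worst case takes all of them and one from each pair: 4 + 7 = 11.
By the pigeonhole principle, the 12th integer has to be the second member of some pair, so 11 + 1 = 12.

12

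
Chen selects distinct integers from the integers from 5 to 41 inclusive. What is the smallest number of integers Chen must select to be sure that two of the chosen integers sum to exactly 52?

23

Two chosen integers sum to 52 exactly when both halves of some pair {x, 52−x} with 11 ≤ x ≤ 52−x ≤ 41 are chosen — 15 such pairs.
The remaining 7 elements (those with no distinct partner in range) can never complete a 52-sum, so the worst case takes all of them and one from each pair: 7 + 15 = 22.
The 23rd integer has to be the second member of some pair, so 22 + 1 = 23.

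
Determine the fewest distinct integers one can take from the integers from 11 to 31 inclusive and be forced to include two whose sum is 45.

A set avoiding the sum 45 can contain at most one of each pair {x, 45−x}, plus the 3 elements whose complement lies outside the range.
The integers 11, …, 22 (12 of them) are such a set: any two sum to at least 11+12 = 23 and at most 21+22 = 43 < 45.
By pigeonhole, any 13th integer completes one of the 9 pairs, so 13 choices force a sum of 45.

13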